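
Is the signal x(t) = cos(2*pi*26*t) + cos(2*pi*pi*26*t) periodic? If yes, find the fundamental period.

f1 = 26 Hz, f2 = 26*pi Hz
Ratio f2/f1 = pi, which is irrational.
Since the frequency ratio is irrational, no common period exists.
The signal is not periodic.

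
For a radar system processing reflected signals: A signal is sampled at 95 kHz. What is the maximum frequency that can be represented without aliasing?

The maximum frequency that can be represented without aliasing
is the Nyquist frequency: f_max = f_s / 2 = 95 kHz / 2 = 95/2 kHz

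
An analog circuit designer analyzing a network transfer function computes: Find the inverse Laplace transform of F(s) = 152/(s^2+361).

Standard pair: w/(s^2+w^2) <-> sin(wt)*u(t)
Recognize w^2 = 361, so w = 19; numerator 152 = 8*19.
f(t) = 8*sin(19t)*u(t)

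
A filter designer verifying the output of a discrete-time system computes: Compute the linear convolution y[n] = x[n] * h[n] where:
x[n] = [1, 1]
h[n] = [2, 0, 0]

y[n] = sum_k x[k]*h[n-k]. Output length = len(x) + len(h) - 1 = 2 + 3 - 1 = 4.
y[0] = 1*2 = 2
y[1] = 1*2 + 1*0 = 2
y[2] = 1*0 + 1*0 = 0
y[3] = 1*0 = 0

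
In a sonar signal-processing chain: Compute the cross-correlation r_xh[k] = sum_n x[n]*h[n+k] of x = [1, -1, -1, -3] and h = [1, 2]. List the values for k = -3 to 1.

Both sequences indexed from 0 and zero outside their support.
Lags with overlap: k = -3 to 1.
  r_xh[-3] = x[3]*h[0] = -3
  r_xh[-2] = x[2]*h[0] + x[3]*h[1] = -7
  r_xh[-1] = x[1]*h[0] + x[2]*h[1] = -3
  r_xh[0] = x[0]*h[0] + x[1]*h[1] = -1
  r_xh[1] = x[0]*h[1] = 2
r_xh = [-3, -7, -3, -1, 2] (for k = -3, ..., 1)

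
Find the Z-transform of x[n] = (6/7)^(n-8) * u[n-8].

Time-shifting property: if X(z) = Z{x[n]}, then Z{x[n-d]} = z^(-d) * X(z)
X(z) = z/(z - 6/7) for x[n] = (6/7)^n * u[n]
Z{x[n-8]} = z^(-8) * z/(z - 6/7) = z^(-7)/(z - 6/7)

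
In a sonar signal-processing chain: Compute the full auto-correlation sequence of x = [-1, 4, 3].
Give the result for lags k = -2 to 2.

r_xx[k] = sum_m x[m]*x[m+k], indexed from 0, for k = -2 to 2:
  r_xx[-2] = x[2]*x[0] = -3
  r_xx[-1] = x[1]*x[0] + x[2]*x[1] = 8
  r_xx[0] = x[0]*x[0] + x[1]*x[1] + x[2]*x[2] = 26
  r_xx[1] = x[0]*x[1] + x[1]*x[2] = 8
  r_xx[2] = x[0]*x[2] = -3
r_xx = [-3, 8, 26, 8, -3]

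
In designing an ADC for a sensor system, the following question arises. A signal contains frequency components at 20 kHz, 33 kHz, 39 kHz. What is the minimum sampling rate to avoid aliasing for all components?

The highest frequency component is f_max = 39 kHz.
Nyquist rate = 2 * f_max = 2 * 39 kHz = 78 kHz.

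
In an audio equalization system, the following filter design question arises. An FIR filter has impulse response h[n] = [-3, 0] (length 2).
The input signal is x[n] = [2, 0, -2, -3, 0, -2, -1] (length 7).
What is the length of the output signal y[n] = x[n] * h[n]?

For linear convolution, the output length is:
len(y) = len(x) + len(h) - 1 = 7 + 2 - 1 = 8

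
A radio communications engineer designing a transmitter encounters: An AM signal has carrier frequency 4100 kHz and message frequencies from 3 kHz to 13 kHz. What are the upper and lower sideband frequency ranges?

Upper sideband (USB) = fc + [fm_low, fm_high] = 4100 + [3, 13] = [4103, 4113] kHz
Lower sideband (LSB) = fc - [fm_high, fm_low] = 4100 - [13, 3] = [4087, 4097] kHz
Total occupied spectrum: 4087 kHz to 4113 kHz (plus carrier at 4100 kHz)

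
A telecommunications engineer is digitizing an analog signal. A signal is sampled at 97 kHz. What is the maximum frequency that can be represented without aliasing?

The maximum frequency that can be represented without aliasing
is the Nyquist frequency: f_max = f_s / 2 = 97 kHz / 2 = 97/2 kHz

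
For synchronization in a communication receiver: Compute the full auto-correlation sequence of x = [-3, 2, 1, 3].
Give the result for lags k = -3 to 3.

r_xx[k] = sum_m x[m]*x[m+k], indexed from 0, for k = -3 to 3:
  r_xx[-3] = x[3]*x[0] = -9
  r_xx[-2] = x[2]*x[0] + x[3]*x[1] = 3
  r_xx[-1] = x[1]*x[0] + x[2]*x[1] + x[3]*x[2] = -1
  r_xx[0] = x[0]*x[0] + x[1]*x[1] + x[2]*x[2] + x[3]*x[3] = 23
  r_xx[1] = x[0]*x[1] + x[1]*x[2] + x[2]*x[3] = -1
  r_xx[2] = x[0]*x[2] + x[1]*x[3] = 3
  r_xx[3] = x[0]*x[3] = -9
r_xx = [-9, 3, -1, 23, -1, 3, -9]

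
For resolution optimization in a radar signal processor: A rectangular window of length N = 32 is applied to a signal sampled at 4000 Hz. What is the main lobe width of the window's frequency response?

For a rectangular window of length N,
the main lobe width in frequency is 2*f_s/N.
= 2*4000/32 = 250 Hz
This determines the minimum frequency separation for resolving two sinusoids.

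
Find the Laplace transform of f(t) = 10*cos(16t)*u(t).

Standard pair: cos(wt)*u(t) <-> s/(s^2+w^2)
With w = 16: L{10*cos(16t)*u(t)} = 10s/(s^2+256)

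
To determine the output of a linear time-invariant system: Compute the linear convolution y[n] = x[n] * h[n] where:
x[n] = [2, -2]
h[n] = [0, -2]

y[n] = sum_k x[k]*h[n-k]. Output length = len(x) + len(h) - 1 = 2 + 2 - 1 = 3.
y[0] = 2*0 = 0
y[1] = -2*0 + 2*-2 = -4
y[2] = -2*-2 = 4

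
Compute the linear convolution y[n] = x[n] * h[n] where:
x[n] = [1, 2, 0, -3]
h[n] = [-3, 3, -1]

y[n] = sum_k x[k]*h[n-k]. Output length = len(x) + len(h) - 1 = 4 + 3 - 1 = 6.
y[0] = 1*-3 = -3
y[1] = 2*-3 + 1*3 = -3
y[2] = 0*-3 + 2*3 + 1*-1 = 5
y[3] = -3*-3 + 0*3 + 2*-1 = 7
y[4] = -3*3 + 0*-1 = -9
y[5] = -3*-1 = 3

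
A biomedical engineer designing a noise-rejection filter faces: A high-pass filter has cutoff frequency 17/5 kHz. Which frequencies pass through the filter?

A high-pass filter passes all frequencies above the cutoff frequency 17/5 kHz and attenuates lower frequencies.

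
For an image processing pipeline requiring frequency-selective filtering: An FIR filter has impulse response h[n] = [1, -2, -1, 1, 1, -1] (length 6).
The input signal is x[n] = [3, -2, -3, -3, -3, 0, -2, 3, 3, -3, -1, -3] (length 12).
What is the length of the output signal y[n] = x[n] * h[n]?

For linear convolution, the output length is:
len(y) = len(x) + len(h) - 1 = 12 + 6 - 1 = 17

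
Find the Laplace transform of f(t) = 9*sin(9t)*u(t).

Standard pair: sin(wt)*u(t) <-> w/(s^2+w^2)
With w = 9: L{9*sin(9t)*u(t)} = 81/(s^2+81)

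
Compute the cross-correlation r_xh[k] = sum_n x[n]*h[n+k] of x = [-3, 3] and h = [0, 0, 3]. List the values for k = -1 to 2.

Both sequences indexed from 0 and zero outside their support.
Lags with overlap: k = -1 to 2.
  r_xh[-1] = x[1]*h[0] = 0
  r_xh[0] = x[0]*h[0] + x[1]*h[1] = 0
  r_xh[1] = x[0]*h[1] + x[1]*h[2] = 9
  r_xh[2] = x[0]*h[2] = -9
r_xh = [0, 0, 9, -9] (for k = -1, ..., 2)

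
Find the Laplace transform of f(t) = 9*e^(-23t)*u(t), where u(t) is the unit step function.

Standard Laplace transform pair:
e^(-at)*u(t) <-> 1/(s+a)
With a = 23: L{9*e^(-23t)*u(t)} = 9/(s+23), ROC: Re(s) > -23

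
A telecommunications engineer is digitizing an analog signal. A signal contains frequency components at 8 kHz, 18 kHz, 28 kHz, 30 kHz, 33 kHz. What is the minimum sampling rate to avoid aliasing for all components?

The highest frequency component is f_max = 33 kHz.
Nyquist rate = 2 * f_max = 2 * 33 kHz = 66 kHz.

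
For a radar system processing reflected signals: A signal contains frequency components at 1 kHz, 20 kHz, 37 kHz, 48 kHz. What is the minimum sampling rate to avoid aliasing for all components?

The highest frequency component is f_max = 48 kHz.
Nyquist rate = 2 * f_max = 2 * 48 kHz = 96 kHz.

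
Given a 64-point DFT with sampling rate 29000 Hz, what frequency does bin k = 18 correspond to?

The frequency of DFT bin k is: f_k = k * f_s / N
f_18 = 18 * 29000 / 64 = 32625/4 Hz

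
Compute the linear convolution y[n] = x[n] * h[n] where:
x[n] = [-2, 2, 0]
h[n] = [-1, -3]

y[n] = sum_k x[k]*h[n-k]. Output length = len(x) + len(h) - 1 = 3 + 2 - 1 = 4.
y[0] = -2*-1 = 2
y[1] = 2*-1 + -2*-3 = 4
y[2] = 0*-1 + 2*-3 = -6
y[3] = 0*-3 = 0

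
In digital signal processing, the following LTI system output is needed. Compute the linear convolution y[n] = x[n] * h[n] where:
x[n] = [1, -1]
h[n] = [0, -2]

y[n] = sum_k x[k]*h[n-k]. Output length = len(x) + len(h) - 1 = 2 + 2 - 1 = 3.
y[0] = 1*0 = 0
y[1] = -1*0 + 1*-2 = -2
y[2] = -1*-2 = 2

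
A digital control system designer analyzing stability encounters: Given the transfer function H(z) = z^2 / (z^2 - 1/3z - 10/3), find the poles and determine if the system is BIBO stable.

Poles are roots of the denominator: z^2 - 1/3z - 10/3 = 0.
Quadratic formula: z = [-(-1/3) +/- sqrt((-1/3)^2 - 4*(-10/3))] / 2
Discriminant = 1/9 + 40/3 = 121/9; sqrt = 11/3.
z = (1/3 +/- 11/3) / 2 => z = 2 or z = -5/3.
|p1| = 2, |p2| = 5/3.
For BIBO stability, all poles must lie inside the unit circle (|p| < 1).
System is UNSTABLE since at least one |p| >= 1.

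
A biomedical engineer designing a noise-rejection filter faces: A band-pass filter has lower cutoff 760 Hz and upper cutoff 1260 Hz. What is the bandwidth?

Bandwidth = f_high - f_low
= 1260 Hz - 760 Hz = 500 Hz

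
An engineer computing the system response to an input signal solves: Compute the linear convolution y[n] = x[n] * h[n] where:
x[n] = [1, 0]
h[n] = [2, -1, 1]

y[n] = sum_k x[k]*h[n-k]. Output length = len(x) + len(h) - 1 = 2 + 3 - 1 = 4.
y[0] = 1*2 = 2
y[1] = 0*2 + 1*-1 = -1
y[2] = 0*-1 + 1*1 = 1
y[3] = 0*1 = 0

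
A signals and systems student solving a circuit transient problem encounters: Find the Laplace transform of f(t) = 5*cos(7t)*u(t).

Standard pair: cos(wt)*u(t) <-> s/(s^2+w^2)
With w = 7: L{5*cos(7t)*u(t)} = 5s/(s^2+49)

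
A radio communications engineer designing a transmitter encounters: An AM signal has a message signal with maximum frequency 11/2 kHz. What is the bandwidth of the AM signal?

In AM (double-sideband), the bandwidth is twice the message frequency.
BW = 2 * f_m = 2 * 11/2 kHz = 11 kHz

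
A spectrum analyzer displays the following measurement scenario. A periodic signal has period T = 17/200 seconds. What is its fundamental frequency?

The fundamental frequency is the reciprocal of the period.
f = 1/T = 1/(17/200) = 200/17 Hz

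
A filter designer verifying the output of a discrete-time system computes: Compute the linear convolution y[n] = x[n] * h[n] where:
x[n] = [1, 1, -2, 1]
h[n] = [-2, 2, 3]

y[n] = sum_k x[k]*h[n-k]. Output length = len(x) + len(h) - 1 = 4 + 3 - 1 = 6.
y[0] = 1*-2 = -2
y[1] = 1*-2 + 1*2 = 0
y[2] = -2*-2 + 1*2 + 1*3 = 9
y[3] = 1*-2 + -2*2 + 1*3 = -3
y[4] = 1*2 + -2*3 = -4
y[5] = 1*3 = 3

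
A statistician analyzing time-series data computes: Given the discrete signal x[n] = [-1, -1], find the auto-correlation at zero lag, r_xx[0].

The auto-correlation at zero lag r_xx[0] equals the signal energy.
r_xx[0] = sum of x[n]^2 = (-1)^2 + (-1)^2
= 1 + 1 = 2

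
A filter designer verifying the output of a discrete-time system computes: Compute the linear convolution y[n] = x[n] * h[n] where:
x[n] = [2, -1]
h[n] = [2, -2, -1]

y[n] = sum_k x[k]*h[n-k]. Output length = len(x) + len(h) - 1 = 2 + 3 - 1 = 4.
y[0] = 2*2 = 4
y[1] = -1*2 + 2*-2 = -6
y[2] = -1*-2 + 2*-1 = 0
y[3] = -1*-1 = 1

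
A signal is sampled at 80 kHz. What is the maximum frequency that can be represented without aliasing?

The maximum frequency that can be represented without aliasing
is the Nyquist frequency: f_max = f_s / 2 = 80 kHz / 2 = 40 kHz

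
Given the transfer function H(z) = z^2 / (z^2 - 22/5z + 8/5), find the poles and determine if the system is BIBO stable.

Poles are roots of the denominator: z^2 - 22/5z + 8/5 = 0.
Quadratic formula: z = [-(-22/5) +/- sqrt((-22/5)^2 - 4*(8/5))] / 2
Discriminant = 484/25 - 32/5 = 324/25; sqrt = 18/5.
z = (22/5 +/- 18/5) / 2 => z = 4 or z = 2/5.
|p1| = 4, |p2| = 2/5.
For BIBO stability, all poles must lie inside the unit circle (|p| < 1).
System is UNSTABLE since at least one |p| >= 1.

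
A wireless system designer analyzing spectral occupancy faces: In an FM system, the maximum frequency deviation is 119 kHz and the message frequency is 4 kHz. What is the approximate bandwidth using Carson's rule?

Carson's rule: BW = 2*(delta_f + f_m)
= 2*(119 + 4) kHz = 246 kHz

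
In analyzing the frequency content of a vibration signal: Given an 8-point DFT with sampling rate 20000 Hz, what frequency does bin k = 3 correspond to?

The frequency of DFT bin k is: f_k = k * f_s / N
f_3 = 3 * 20000 / 8 = 7500 Hz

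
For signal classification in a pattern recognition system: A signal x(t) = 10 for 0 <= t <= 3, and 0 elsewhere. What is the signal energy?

Energy = integral of |x(t)|^2 dt over the signal duration
= 10^2 * 3 = 100 * 3 = 300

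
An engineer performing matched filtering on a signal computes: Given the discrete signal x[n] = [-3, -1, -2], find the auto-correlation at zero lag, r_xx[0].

The auto-correlation at zero lag r_xx[0] equals the signal energy.
r_xx[0] = sum of x[n]^2 = (-3)^2 + (-1)^2 + (-2)^2
= 9 + 1 + 4 = 14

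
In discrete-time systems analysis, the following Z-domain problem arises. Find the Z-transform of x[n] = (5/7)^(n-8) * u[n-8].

Time-shifting property: if X(z) = Z{x[n]}, then Z{x[n-d]} = z^(-d) * X(z)
X(z) = z/(z - 5/7) for x[n] = (5/7)^n * u[n]
Z{x[n-8]} = z^(-8) * z/(z - 5/7) = z^(-7)/(z - 5/7)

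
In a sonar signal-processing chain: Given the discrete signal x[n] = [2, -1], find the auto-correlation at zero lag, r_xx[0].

The auto-correlation at zero lag r_xx[0] equals the signal energy.
r_xx[0] = sum of x[n]^2 = 2^2 + (-1)^2
= 4 + 1 = 5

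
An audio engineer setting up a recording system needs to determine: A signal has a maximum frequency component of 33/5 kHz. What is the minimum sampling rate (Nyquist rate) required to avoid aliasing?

By the Nyquist-Shannon sampling theorem,
the minimum sampling rate (Nyquist rate) must be at least 2 * f_max.
Nyquist rate = 2 * 33/5 kHz = 66/5 kHz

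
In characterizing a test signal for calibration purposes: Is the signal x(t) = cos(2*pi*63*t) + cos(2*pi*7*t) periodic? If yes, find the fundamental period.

f1 = 63 Hz, f2 = 7 Hz
Period T1 = 1/63, T2 = 1/7
Ratio T1/T2 = 7/63, which is rational.
The signal is periodic with fundamental period T = 1/GCD(63,7) = 1/7 s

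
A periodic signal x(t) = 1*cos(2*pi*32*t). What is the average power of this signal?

Average power of A*cos(wt) is A^2/2.
P = 1^2 / 2 = 1/2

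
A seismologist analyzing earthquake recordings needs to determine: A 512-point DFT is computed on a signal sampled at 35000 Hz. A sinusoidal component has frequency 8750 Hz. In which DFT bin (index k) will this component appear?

DFT frequency resolution = f_s/N = 35000/512 = 4375/64 Hz
Bin index k = f_signal / resolution = 8750 / 4375/64 = 128
The signal frequency 8750 Hz falls in DFT bin k = 128.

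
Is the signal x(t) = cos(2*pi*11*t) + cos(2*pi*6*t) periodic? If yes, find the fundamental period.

f1 = 11 Hz, f2 = 6 Hz
Period T1 = 1/11, T2 = 1/6
Ratio T1/T2 = 6/11, which is rational.
The signal is periodic with fundamental period T = 1/GCD(11,6) = 1 s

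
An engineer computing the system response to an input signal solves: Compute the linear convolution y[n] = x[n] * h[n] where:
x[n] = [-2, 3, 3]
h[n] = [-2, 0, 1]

y[n] = sum_k x[k]*h[n-k]. Output length = len(x) + len(h) - 1 = 3 + 3 - 1 = 5.
y[0] = -2*-2 = 4
y[1] = 3*-2 + -2*0 = -6
y[2] = 3*-2 + 3*0 + -2*1 = -8
y[3] = 3*0 + 3*1 = 3
y[4] = 3*1 = 3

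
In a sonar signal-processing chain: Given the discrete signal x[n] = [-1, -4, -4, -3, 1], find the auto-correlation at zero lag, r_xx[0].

The auto-correlation at zero lag r_xx[0] equals the signal energy.
r_xx[0] = sum of x[n]^2 = (-1)^2 + (-4)^2 + (-4)^2 + (-3)^2 + 1^2
= 1 + 16 + 16 + 9 + 1 = 43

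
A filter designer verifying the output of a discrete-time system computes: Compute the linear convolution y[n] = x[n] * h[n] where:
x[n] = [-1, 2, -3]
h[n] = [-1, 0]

y[n] = sum_k x[k]*h[n-k]. Output length = len(x) + len(h) - 1 = 3 + 2 - 1 = 4.
y[0] = -1*-1 = 1
y[1] = 2*-1 + -1*0 = -2
y[2] = -3*-1 + 2*0 = 3
y[3] = -3*0 = 0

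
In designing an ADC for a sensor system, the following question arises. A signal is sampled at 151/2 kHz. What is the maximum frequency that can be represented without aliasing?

The maximum frequency that can be represented without aliasing
is the Nyquist frequency: f_max = f_s / 2 = 151/2 kHz / 2 = 151/4 kHz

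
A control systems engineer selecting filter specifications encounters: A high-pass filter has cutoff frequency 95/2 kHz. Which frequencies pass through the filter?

A high-pass filter passes all frequencies above the cutoff frequency 95/2 kHz and attenuates lower frequencies.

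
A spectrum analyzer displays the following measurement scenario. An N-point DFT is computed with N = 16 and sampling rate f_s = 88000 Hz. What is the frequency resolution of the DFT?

DFT frequency resolution = f_s / N
= 88000 / 16 = 5500 Hz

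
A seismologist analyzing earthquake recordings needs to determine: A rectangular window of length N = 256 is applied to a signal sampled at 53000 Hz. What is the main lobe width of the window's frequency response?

For a rectangular window of length N,
the main lobe width in frequency is 2*f_s/N.
= 2*53000/256 = 6625/16 Hz
This determines the minimum frequency separation for resolving two sinusoids.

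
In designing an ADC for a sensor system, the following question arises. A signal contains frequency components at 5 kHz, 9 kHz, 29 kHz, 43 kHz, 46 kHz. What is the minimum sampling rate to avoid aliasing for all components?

The highest frequency component is f_max = 46 kHz.
Nyquist rate = 2 * f_max = 2 * 46 kHz = 92 kHz.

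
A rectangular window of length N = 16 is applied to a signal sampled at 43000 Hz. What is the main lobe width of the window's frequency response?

For a rectangular window of length N,
the main lobe width in frequency is 2*f_s/N.
= 2*43000/16 = 5375 Hz
This determines the minimum frequency separation for resolving two sinusoids.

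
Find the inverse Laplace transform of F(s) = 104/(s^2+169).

Standard pair: w/(s^2+w^2) <-> sin(wt)*u(t)
Recognize w^2 = 169, so w = 13; numerator 104 = 8*13.
f(t) = 8*sin(13t)*u(t)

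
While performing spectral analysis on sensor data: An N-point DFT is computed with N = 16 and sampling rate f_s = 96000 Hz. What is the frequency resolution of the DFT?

DFT frequency resolution = f_s / N
= 96000 / 16 = 6000 Hz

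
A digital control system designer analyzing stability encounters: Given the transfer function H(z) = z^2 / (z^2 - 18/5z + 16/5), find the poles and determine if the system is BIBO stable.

Poles are roots of the denominator: z^2 - 18/5z + 16/5 = 0.
Quadratic formula: z = [-(-18/5) +/- sqrt((-18/5)^2 - 4*(16/5))] / 2
Discriminant = 324/25 - 64/5 = 4/25; sqrt = 2/5.
z = (18/5 +/- 2/5) / 2 => z = 2 or z = 8/5.
|p1| = 2, |p2| = 8/5.
For BIBO stability, all poles must lie inside the unit circle (|p| < 1).
System is UNSTABLE since at least one |p| >= 1.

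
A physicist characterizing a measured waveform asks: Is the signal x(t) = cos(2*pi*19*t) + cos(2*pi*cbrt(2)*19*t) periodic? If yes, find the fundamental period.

f1 = 19 Hz, f2 = 19*cbrt(2) Hz
Ratio f2/f1 = cbrt(2), which is irrational.
Since the frequency ratio is irrational, no common period exists.
The signal is not periodic.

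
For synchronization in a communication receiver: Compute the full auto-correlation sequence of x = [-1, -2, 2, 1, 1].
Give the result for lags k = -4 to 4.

r_xx[k] = sum_m x[m]*x[m+k], indexed from 0, for k = -4 to 4:
  r_xx[-4] = x[4]*x[0] = -1
  r_xx[-3] = x[3]*x[0] + x[4]*x[1] = -3
  r_xx[-2] = x[2]*x[0] + x[3]*x[1] + x[4]*x[2] = -2
  r_xx[-1] = x[1]*x[0] + x[2]*x[1] + x[3]*x[2] + x[4]*x[3] = 1
  r_xx[0] = x[0]*x[0] + x[1]*x[1] + x[2]*x[2] + x[3]*x[3] + x[4]*x[4] = 11
  r_xx[1] = x[0]*x[1] + x[1]*x[2] + x[2]*x[3] + x[3]*x[4] = 1
  r_xx[2] = x[0]*x[2] + x[1]*x[3] + x[2]*x[4] = -2
  r_xx[3] = x[0]*x[3] + x[1]*x[4] = -3
  r_xx[4] = x[0]*x[4] = -1
r_xx = [-1, -3, -2, 1, 11, 1, -2, -3, -1]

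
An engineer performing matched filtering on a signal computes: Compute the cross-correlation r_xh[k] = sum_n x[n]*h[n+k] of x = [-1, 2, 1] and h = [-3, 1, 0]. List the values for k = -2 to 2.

Both sequences indexed from 0 and zero outside their support.
Lags with overlap: k = -2 to 2.
  r_xh[-2] = x[2]*h[0] = -3
  r_xh[-1] = x[1]*h[0] + x[2]*h[1] = -5
  r_xh[0] = x[0]*h[0] + x[1]*h[1] + x[2]*h[2] = 5
  r_xh[1] = x[0]*h[1] + x[1]*h[2] = -1
  r_xh[2] = x[0]*h[2] = 0
r_xh = [-3, -5, 5, -1, 0] (for k = -2, ..., 2)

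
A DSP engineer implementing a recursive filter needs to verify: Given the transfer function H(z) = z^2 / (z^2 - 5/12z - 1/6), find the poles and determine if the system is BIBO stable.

Poles are roots of the denominator: z^2 - 5/12z - 1/6 = 0.
Quadratic formula: z = [-(-5/12) +/- sqrt((-5/12)^2 - 4*(-1/6))] / 2
Discriminant = 25/144 + 2/3 = 121/144; sqrt = 11/12.
z = (5/12 +/- 11/12) / 2 => z = 2/3 or z = -1/4.
|p1| = 1/4, |p2| = 2/3.
For BIBO stability, all poles must lie inside the unit circle (|p| < 1).
System is STABLE since both |p| < 1.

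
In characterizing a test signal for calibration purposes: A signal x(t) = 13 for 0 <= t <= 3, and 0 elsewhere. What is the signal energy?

Energy = integral of |x(t)|^2 dt over the signal duration
= 13^2 * 3 = 169 * 3 = 507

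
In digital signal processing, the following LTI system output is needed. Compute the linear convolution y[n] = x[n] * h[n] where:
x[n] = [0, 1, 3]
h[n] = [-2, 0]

y[n] = sum_k x[k]*h[n-k]. Output length = len(x) + len(h) - 1 = 3 + 2 - 1 = 4.
y[0] = 0*-2 = 0
y[1] = 1*-2 + 0*0 = -2
y[2] = 3*-2 + 1*0 = -6
y[3] = 3*0 = 0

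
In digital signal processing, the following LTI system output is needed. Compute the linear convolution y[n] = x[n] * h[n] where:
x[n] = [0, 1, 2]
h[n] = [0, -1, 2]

y[n] = sum_k x[k]*h[n-k]. Output length = len(x) + len(h) - 1 = 3 + 3 - 1 = 5.
y[0] = 0*0 = 0
y[1] = 1*0 + 0*-1 = 0
y[2] = 2*0 + 1*-1 + 0*2 = -1
y[3] = 2*-1 + 1*2 = 0
y[4] = 2*2 = 4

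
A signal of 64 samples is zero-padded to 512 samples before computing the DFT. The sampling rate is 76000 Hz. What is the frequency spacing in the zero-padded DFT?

Original DFT: N = 64, resolution = f_s/N = 76000/64 = 2375/2 Hz
Zero-padded DFT: N = 512, resolution = f_s/N = 76000/512 = 2375/16 Hz
Zero-padding interpolates the spectrum (finer frequency grid)
but does NOT improve the true spectral resolution (ability to resolve close frequencies).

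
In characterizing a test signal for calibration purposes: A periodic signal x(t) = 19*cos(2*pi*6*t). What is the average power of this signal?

Average power of A*cos(wt) is A^2/2.
P = 19^2 / 2 = 361/2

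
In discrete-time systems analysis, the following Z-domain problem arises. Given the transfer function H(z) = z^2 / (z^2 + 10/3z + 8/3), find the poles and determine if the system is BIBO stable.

Poles are roots of the denominator: z^2 + 10/3z + 8/3 = 0.
Quadratic formula: z = [-(10/3) +/- sqrt((10/3)^2 - 4*(8/3))] / 2
Discriminant = 100/9 - 32/3 = 4/9; sqrt = 2/3.
z = (-10/3 +/- 2/3) / 2 => z = -4/3 or z = -2.
|p1| = 4/3, |p2| = 2.
For BIBO stability, all poles must lie inside the unit circle (|p| < 1).
System is UNSTABLE since at least one |p| >= 1.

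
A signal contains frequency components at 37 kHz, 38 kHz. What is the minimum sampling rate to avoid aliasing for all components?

The highest frequency component is f_max = 38 kHz.
Nyquist rate = 2 * f_max = 2 * 38 kHz = 76 kHz.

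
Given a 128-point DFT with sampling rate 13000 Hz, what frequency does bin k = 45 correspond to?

The frequency of DFT bin k is: f_k = k * f_s / N
f_45 = 45 * 13000 / 128 = 73125/16 Hz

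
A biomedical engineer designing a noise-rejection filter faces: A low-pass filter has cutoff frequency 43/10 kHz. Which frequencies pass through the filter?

A low-pass filter passes all frequencies below the cutoff frequency 43/10 kHz and attenuates higher frequencies.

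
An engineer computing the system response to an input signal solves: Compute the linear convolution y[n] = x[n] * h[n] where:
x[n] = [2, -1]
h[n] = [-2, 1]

y[n] = sum_k x[k]*h[n-k]. Output length = len(x) + len(h) - 1 = 2 + 2 - 1 = 3.
y[0] = 2*-2 = -4
y[1] = -1*-2 + 2*1 = 4
y[2] = -1*1 = -1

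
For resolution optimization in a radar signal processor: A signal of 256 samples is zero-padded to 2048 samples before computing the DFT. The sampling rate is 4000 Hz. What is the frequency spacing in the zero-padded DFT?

Original DFT: N = 256, resolution = f_s/N = 4000/256 = 125/8 Hz
Zero-padded DFT: N = 2048, resolution = f_s/N = 4000/2048 = 125/64 Hz
Zero-padding interpolates the spectrum (finer frequency grid)
but does NOT improve the true spectral resolution (ability to resolve close frequencies).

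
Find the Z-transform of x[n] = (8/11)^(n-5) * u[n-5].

Time-shifting property: if X(z) = Z{x[n]}, then Z{x[n-d]} = z^(-d) * X(z)
X(z) = z/(z - 8/11) for x[n] = (8/11)^n * u[n]
Z{x[n-5]} = z^(-5) * z/(z - 8/11) = z^(-4)/(z - 8/11)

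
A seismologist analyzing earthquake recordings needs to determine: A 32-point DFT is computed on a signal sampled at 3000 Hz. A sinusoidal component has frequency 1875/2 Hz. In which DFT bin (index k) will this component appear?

DFT frequency resolution = f_s/N = 3000/32 = 375/4 Hz
Bin index k = f_signal / resolution = 1875/2 / 375/4 = 10
The signal frequency 1875/2 Hz falls in DFT bin k = 10.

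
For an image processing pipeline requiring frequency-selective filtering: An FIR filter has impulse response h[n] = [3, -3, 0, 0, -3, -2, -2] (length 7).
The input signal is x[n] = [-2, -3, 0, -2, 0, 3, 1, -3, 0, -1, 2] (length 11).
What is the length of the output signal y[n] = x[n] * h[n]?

For linear convolution, the output length is:
len(y) = len(x) + len(h) - 1 = 11 + 7 - 1 = 17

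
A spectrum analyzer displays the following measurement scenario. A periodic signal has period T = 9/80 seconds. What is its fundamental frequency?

The fundamental frequency is the reciprocal of the period.
f = 1/T = 1/(9/80) = 80/9 Hz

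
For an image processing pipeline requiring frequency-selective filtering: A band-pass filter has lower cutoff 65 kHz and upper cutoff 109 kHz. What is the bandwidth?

Bandwidth = f_high - f_low
= 109 kHz - 65 kHz = 44 kHz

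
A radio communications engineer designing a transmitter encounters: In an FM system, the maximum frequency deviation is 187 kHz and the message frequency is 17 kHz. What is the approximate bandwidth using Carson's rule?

Carson's rule: BW = 2*(delta_f + f_m)
= 2*(187 + 17) kHz = 408 kHz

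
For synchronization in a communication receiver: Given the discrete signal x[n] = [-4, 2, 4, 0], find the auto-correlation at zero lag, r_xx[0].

The auto-correlation at zero lag r_xx[0] equals the signal energy.
r_xx[0] = sum of x[n]^2 = (-4)^2 + 2^2 + 4^2 + 0^2
= 16 + 4 + 16 + 0 = 36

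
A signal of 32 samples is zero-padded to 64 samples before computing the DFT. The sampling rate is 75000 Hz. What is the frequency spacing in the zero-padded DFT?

Original DFT: N = 32, resolution = f_s/N = 75000/32 = 9375/4 Hz
Zero-padded DFT: N = 64, resolution = f_s/N = 75000/64 = 9375/8 Hz
Zero-padding interpolates the spectrum (finer frequency grid)
but does NOT improve the true spectral resolution (ability to resolve close frequencies).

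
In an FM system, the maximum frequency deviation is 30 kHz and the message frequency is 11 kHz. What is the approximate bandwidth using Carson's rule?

Carson's rule: BW = 2*(delta_f + f_m)
= 2*(30 + 11) kHz = 82 kHz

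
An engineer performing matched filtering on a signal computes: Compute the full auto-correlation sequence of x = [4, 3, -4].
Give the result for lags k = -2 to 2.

r_xx[k] = sum_m x[m]*x[m+k], indexed from 0, for k = -2 to 2:
  r_xx[-2] = x[2]*x[0] = -16
  r_xx[-1] = x[1]*x[0] + x[2]*x[1] = 0
  r_xx[0] = x[0]*x[0] + x[1]*x[1] + x[2]*x[2] = 41
  r_xx[1] = x[0]*x[1] + x[1]*x[2] = 0
  r_xx[2] = x[0]*x[2] = -16
r_xx = [-16, 0, 41, 0, -16]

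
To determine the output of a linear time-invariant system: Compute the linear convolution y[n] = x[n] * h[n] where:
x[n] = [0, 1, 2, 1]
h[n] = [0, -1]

y[n] = sum_k x[k]*h[n-k]. Output length = len(x) + len(h) - 1 = 4 + 2 - 1 = 5.
y[0] = 0*0 = 0
y[1] = 1*0 + 0*-1 = 0
y[2] = 2*0 + 1*-1 = -1
y[3] = 1*0 + 2*-1 = -2
y[4] = 1*-1 = -1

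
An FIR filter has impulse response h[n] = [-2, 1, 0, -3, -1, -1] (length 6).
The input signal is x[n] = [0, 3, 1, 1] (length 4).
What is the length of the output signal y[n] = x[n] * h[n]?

For linear convolution, the output length is:
len(y) = len(x) + len(h) - 1 = 4 + 6 - 1 = 9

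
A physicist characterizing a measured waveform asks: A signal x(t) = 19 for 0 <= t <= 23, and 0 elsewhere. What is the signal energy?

Energy = integral of |x(t)|^2 dt over the signal duration
= 19^2 * 23 = 361 * 23 = 8303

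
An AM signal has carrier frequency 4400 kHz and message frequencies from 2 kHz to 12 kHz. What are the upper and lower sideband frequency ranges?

Upper sideband (USB) = fc + [fm_low, fm_high] = 4400 + [2, 12] = [4402, 4412] kHz
Lower sideband (LSB) = fc - [fm_high, fm_low] = 4400 - [12, 2] = [4388, 4398] kHz
Total occupied spectrum: 4388 kHz to 4412 kHz (plus carrier at 4400 kHz)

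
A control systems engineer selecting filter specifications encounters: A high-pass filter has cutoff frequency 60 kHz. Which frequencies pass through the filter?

A high-pass filter passes all frequencies above the cutoff frequency 60 kHz and attenuates lower frequencies.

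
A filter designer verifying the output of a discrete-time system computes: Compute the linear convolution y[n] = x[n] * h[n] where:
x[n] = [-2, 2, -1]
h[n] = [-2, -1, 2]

y[n] = sum_k x[k]*h[n-k]. Output length = len(x) + len(h) - 1 = 3 + 3 - 1 = 5.
y[0] = -2*-2 = 4
y[1] = 2*-2 + -2*-1 = -2
y[2] = -1*-2 + 2*-1 + -2*2 = -4
y[3] = -1*-1 + 2*2 = 5
y[4] = -1*2 = -2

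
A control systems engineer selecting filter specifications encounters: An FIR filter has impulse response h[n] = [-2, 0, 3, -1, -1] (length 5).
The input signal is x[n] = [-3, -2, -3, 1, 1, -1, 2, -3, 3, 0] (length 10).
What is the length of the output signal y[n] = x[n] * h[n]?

For linear convolution, the output length is:
len(y) = len(x) + len(h) - 1 = 10 + 5 - 1 = 14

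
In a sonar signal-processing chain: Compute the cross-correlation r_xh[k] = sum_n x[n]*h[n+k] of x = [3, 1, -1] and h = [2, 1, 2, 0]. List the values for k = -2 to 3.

Both sequences indexed from 0 and zero outside their support.
Lags with overlap: k = -2 to 3.
  r_xh[-2] = x[2]*h[0] = -2
  r_xh[-1] = x[1]*h[0] + x[2]*h[1] = 1
  r_xh[0] = x[0]*h[0] + x[1]*h[1] + x[2]*h[2] = 5
  r_xh[1] = x[0]*h[1] + x[1]*h[2] + x[2]*h[3] = 5
  r_xh[2] = x[0]*h[2] + x[1]*h[3] = 6
  r_xh[3] = x[0]*h[3] = 0
r_xh = [-2, 1, 5, 5, 6, 0] (for k = -2, ..., 3)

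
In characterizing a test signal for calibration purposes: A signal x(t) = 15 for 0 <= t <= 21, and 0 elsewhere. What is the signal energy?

Energy = integral of |x(t)|^2 dt over the signal duration
= 15^2 * 21 = 225 * 21 = 4725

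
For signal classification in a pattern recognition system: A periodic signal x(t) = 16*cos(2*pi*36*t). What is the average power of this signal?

Average power of A*cos(wt) is A^2/2.
P = 16^2 / 2 = 256/2 = 128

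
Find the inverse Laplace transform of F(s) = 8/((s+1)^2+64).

Standard pair: w/((s+a)^2+w^2) <-> e^(-at)*sin(wt)*u(t)
With a=1, w=8: f(t) = e^(-t)*sin(8t)*u(t)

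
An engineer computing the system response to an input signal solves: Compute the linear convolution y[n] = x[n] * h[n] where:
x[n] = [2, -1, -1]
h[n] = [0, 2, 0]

y[n] = sum_k x[k]*h[n-k]. Output length = len(x) + len(h) - 1 = 3 + 3 - 1 = 5.
y[0] = 2*0 = 0
y[1] = -1*0 + 2*2 = 4
y[2] = -1*0 + -1*2 + 2*0 = -2
y[3] = -1*2 + -1*0 = -2
y[4] = -1*0 = 0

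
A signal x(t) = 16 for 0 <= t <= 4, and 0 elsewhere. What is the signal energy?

Energy = integral of |x(t)|^2 dt over the signal duration
= 16^2 * 4 = 256 * 4 = 1024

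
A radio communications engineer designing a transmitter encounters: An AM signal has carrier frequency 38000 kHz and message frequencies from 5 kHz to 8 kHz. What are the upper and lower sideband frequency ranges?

Upper sideband (USB) = fc + [fm_low, fm_high] = 38000 + [5, 8] = [38005, 38008] kHz
Lower sideband (LSB) = fc - [fm_high, fm_low] = 38000 - [8, 5] = [37992, 37995] kHz
Total occupied spectrum: 37992 kHz to 38008 kHz (plus carrier at 38000 kHz)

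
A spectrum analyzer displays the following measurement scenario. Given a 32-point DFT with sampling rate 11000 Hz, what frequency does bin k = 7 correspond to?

The frequency of DFT bin k is: f_k = k * f_s / N
f_7 = 7 * 11000 / 32 = 9625/4 Hz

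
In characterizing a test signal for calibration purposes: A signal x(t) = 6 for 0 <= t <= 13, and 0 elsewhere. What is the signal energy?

Energy = integral of |x(t)|^2 dt over the signal duration
= 6^2 * 13 = 36 * 13 = 468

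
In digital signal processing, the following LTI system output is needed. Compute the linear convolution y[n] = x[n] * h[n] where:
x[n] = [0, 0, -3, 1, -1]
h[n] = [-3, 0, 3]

y[n] = sum_k x[k]*h[n-k]. Output length = len(x) + len(h) - 1 = 5 + 3 - 1 = 7.
y[0] = 0*-3 = 0
y[1] = 0*-3 + 0*0 = 0
y[2] = -3*-3 + 0*0 + 0*3 = 9
y[3] = 1*-3 + -3*0 + 0*3 = -3
y[4] = -1*-3 + 1*0 + -3*3 = -6
y[5] = -1*0 + 1*3 = 3
y[6] = -1*3 = -3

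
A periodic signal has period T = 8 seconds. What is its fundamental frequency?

The fundamental frequency is the reciprocal of the period.
f = 1/T = 1/(8) = 1/8 Hz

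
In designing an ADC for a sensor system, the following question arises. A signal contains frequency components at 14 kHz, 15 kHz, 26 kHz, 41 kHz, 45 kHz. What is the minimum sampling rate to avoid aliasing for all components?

The highest frequency component is f_max = 45 kHz.
Nyquist rate = 2 * f_max = 2 * 45 kHz = 90 kHz.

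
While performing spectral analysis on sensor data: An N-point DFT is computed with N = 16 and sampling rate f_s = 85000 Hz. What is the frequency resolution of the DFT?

DFT frequency resolution = f_s / N
= 85000 / 16 = 10625/2 Hz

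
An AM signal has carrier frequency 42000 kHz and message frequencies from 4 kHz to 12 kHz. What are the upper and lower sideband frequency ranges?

Upper sideband (USB) = fc + [fm_low, fm_high] = 42000 + [4, 12] = [42004, 42012] kHz
Lower sideband (LSB) = fc - [fm_high, fm_low] = 42000 - [12, 4] = [41988, 41996] kHz
Total occupied spectrum: 41988 kHz to 42012 kHz (plus carrier at 42000 kHz)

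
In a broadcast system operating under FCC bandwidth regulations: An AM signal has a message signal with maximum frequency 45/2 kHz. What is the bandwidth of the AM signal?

In AM (double-sideband), the bandwidth is twice the message frequency.
BW = 2 * f_m = 2 * 45/2 kHz = 45 kHz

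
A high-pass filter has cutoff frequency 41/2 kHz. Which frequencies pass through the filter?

A high-pass filter passes all frequencies above the cutoff frequency 41/2 kHz and attenuates lower frequencies.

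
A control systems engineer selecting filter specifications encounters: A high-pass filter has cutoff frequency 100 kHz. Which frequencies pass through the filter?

A high-pass filter passes all frequencies above the cutoff frequency 100 kHz and attenuates lower frequencies.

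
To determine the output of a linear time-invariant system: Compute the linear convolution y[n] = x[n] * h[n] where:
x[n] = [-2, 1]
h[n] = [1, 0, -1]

y[n] = sum_k x[k]*h[n-k]. Output length = len(x) + len(h) - 1 = 2 + 3 - 1 = 4.
y[0] = -2*1 = -2
y[1] = 1*1 + -2*0 = 1
y[2] = 1*0 + -2*-1 = 2
y[3] = 1*-1 = -1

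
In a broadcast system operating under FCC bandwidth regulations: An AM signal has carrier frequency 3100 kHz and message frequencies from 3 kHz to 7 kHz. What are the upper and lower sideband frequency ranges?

Upper sideband (USB) = fc + [fm_low, fm_high] = 3100 + [3, 7] = [3103, 3107] kHz
Lower sideband (LSB) = fc - [fm_high, fm_low] = 3100 - [7, 3] = [3093, 3097] kHz
Total occupied spectrum: 3093 kHz to 3107 kHz (plus carrier at 3100 kHz)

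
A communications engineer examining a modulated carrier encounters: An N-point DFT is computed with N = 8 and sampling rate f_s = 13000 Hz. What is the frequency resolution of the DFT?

DFT frequency resolution = f_s / N
= 13000 / 8 = 1625 Hz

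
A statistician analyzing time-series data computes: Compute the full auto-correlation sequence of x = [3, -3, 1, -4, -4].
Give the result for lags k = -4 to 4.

r_xx[k] = sum_m x[m]*x[m+k], indexed from 0, for k = -4 to 4:
  r_xx[-4] = x[4]*x[0] = -12
  r_xx[-3] = x[3]*x[0] + x[4]*x[1] = 0
  r_xx[-2] = x[2]*x[0] + x[3]*x[1] + x[4]*x[2] = 11
  r_xx[-1] = x[1]*x[0] + x[2]*x[1] + x[3]*x[2] + x[4]*x[3] = 0
  r_xx[0] = x[0]*x[0] + x[1]*x[1] + x[2]*x[2] + x[3]*x[3] + x[4]*x[4] = 51
  r_xx[1] = x[0]*x[1] + x[1]*x[2] + x[2]*x[3] + x[3]*x[4] = 0
  r_xx[2] = x[0]*x[2] + x[1]*x[3] + x[2]*x[4] = 11
  r_xx[3] = x[0]*x[3] + x[1]*x[4] = 0
  r_xx[4] = x[0]*x[4] = -12
r_xx = [-12, 0, 11, 0, 51, 0, 11, 0, -12]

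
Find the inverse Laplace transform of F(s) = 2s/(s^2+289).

Standard pair: s/(s^2+w^2) <-> cos(wt)*u(t)
With k=2, w=17: f(t) = 2*cos(17t)*u(t)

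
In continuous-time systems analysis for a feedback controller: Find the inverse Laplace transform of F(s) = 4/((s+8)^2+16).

Standard pair: w/((s+a)^2+w^2) <-> e^(-at)*sin(wt)*u(t)
With a=8, w=4: f(t) = e^(-8t)*sin(4t)*u(t)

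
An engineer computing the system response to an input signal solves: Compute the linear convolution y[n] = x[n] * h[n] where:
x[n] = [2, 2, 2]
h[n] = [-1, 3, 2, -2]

y[n] = sum_k x[k]*h[n-k]. Output length = len(x) + len(h) - 1 = 3 + 4 - 1 = 6.
y[0] = 2*-1 = -2
y[1] = 2*-1 + 2*3 = 4
y[2] = 2*-1 + 2*3 + 2*2 = 8
y[3] = 2*3 + 2*2 + 2*-2 = 6
y[4] = 2*2 + 2*-2 = 0
y[5] = 2*-2 = -4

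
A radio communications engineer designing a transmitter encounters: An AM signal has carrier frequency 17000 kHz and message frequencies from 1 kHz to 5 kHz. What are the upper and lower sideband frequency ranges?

Upper sideband (USB) = fc + [fm_low, fm_high] = 17000 + [1, 5] = [17001, 17005] kHz
Lower sideband (LSB) = fc - [fm_high, fm_low] = 17000 - [5, 1] = [16995, 16999] kHz
Total occupied spectrum: 16995 kHz to 17005 kHz (plus carrier at 17000 kHz)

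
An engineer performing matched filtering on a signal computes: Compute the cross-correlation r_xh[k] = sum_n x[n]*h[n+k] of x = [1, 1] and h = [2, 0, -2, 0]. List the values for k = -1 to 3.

Both sequences indexed from 0 and zero outside their support.
Lags with overlap: k = -1 to 3.
  r_xh[-1] = x[1]*h[0] = 2
  r_xh[0] = x[0]*h[0] + x[1]*h[1] = 2
  r_xh[1] = x[0]*h[1] + x[1]*h[2] = -2
  r_xh[2] = x[0]*h[2] + x[1]*h[3] = -2
  r_xh[3] = x[0]*h[3] = 0
r_xh = [2, 2, -2, -2, 0] (for k = -1, ..., 3)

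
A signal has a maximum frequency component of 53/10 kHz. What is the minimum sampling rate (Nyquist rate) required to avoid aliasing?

By the Nyquist-Shannon sampling theorem,
the minimum sampling rate (Nyquist rate) must be at least 2 * f_max.
Nyquist rate = 2 * 53/10 kHz = 53/5 kHz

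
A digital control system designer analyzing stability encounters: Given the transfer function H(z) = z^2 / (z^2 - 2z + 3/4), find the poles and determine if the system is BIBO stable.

Poles are roots of the denominator: z^2 - 2z + 3/4 = 0.
Quadratic formula: z = [-(-2) +/- sqrt((-2)^2 - 4*(3/4))] / 2
Discriminant = 4 - 3 = 1; sqrt = 1.
z = (2 +/- 1) / 2 => z = 3/2 or z = 1/2.
|p1| = 3/2, |p2| = 1/2.
For BIBO stability, all poles must lie inside the unit circle (|p| < 1).
System is UNSTABLE since at least one |p| >= 1.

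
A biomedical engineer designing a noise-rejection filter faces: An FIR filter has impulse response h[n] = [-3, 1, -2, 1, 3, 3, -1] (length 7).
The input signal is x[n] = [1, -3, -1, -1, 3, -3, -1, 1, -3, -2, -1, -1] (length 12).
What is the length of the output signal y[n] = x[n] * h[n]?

For linear convolution, the output length is:
len(y) = len(x) + len(h) - 1 = 12 + 7 - 1 = 18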